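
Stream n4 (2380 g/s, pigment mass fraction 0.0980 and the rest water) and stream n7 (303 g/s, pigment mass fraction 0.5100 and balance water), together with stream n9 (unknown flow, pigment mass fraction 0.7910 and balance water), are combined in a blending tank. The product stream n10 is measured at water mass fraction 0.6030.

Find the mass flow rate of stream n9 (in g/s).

Let n9 be the unknown flow. Total out = 2683 + n9.
water balance: 2295.2 + 0.209·n9 = 0.603·(2683 + n9)
(0.209 − 0.603)·n9 = 0.603×2683 − 2295.2 = -677.38
n9 = -677.38 / -0.394 = 1719.2 g/s

1719 g/s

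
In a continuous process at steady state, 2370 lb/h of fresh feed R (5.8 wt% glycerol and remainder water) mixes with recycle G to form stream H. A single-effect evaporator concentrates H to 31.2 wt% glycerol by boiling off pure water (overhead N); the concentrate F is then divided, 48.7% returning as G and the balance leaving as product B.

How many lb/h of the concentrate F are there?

858.8 lb/h

Overall glycerol balance (none leaves overhead): glycerol in fresh feed = glycerol in product, i.e. 2370×0.058 = (1−0.487)·F·0.312.
F = 137.46/(0.312×0.513) = 858.82 lb/h.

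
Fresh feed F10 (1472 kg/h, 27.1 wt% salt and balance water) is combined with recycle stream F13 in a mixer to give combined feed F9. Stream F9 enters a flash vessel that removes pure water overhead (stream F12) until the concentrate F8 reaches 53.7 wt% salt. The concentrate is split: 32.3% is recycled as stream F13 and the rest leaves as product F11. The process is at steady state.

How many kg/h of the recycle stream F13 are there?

Overall salt balance (none leaves overhead): salt in fresh feed = salt in product, i.e. 1472×0.271 = (1−0.323)·F8·0.537.
F8 = 398.91/(0.537×0.677) = 1097.3 kg/h.
Recycle F13 = 0.323×1097.3 = 354.42 kg/h.

354.4 kg/h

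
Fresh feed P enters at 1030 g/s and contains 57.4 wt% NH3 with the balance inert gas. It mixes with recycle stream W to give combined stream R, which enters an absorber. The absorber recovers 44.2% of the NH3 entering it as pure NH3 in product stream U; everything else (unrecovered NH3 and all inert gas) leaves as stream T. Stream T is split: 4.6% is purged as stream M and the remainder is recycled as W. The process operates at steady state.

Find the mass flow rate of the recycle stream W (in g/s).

9773 g/s

inert gas enters only via P and leaves only via the purge: 1030×0.426 = 0.046×(inert gas in T), and the absorber passes all inert gas, so inert gas in R = inert gas in T = 9538.7 g/s.
NH3 in R: m_A = 1030×0.574 + (1−0.046)·(1−0.442)·m_A, so m_A = 591.22/0.4677 = 1264.2 g/s.
T = (1−0.442)×1264.2 + 9538.7 = 10244 g/s.
Recycle W = (1−0.046)×10244 = 9772.9 g/s.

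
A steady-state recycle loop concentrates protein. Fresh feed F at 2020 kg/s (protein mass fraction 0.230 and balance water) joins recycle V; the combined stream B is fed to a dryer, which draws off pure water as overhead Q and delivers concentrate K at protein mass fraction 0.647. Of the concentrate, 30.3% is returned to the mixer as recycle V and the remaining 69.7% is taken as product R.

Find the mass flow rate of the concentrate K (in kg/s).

1030 kg/s

Overall protein balance (none leaves overhead): protein in fresh feed = protein in product, i.e. 2020×0.230 = (1−0.303)·K·0.647.
K = 464.6/(0.647×0.697) = 1030.2 kg/s.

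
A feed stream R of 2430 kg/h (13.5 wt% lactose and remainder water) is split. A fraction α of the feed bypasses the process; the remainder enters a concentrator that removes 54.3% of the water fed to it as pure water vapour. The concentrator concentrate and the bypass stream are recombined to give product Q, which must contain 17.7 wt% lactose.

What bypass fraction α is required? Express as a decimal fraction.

All 2430×0.135 = 328.05 kg/h of lactose reaches Q, so Q = 328.05/0.177 = 1853.4 kg/h and vapour = 576.61 kg/h.
The evaporator receives (1−α)·2430 of feed at 0.865 water and removes 0.543 of that water:
0.543×0.865×(1−α)×2430 = 576.61
(1−α) = 576.61/1141.4 = 0.5052;  α = 0.4948.

0.495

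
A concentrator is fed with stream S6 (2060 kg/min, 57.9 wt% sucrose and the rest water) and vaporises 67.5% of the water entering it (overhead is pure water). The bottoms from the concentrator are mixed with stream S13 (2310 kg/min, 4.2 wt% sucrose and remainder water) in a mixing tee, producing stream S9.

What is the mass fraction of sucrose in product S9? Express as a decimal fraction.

Vapour removed = 0.675×0.421×2060 = 585.4 kg/min; concentrate = 1474.6 kg/min.
sucrose reaching the mixer = 1192.7 (from concentrate) + 2310×0.042 = 1289.8 kg/min.
Product flow = 1474.6 + 2310 = 3784.6 kg/min; sucrose fraction = 0.341.

0.341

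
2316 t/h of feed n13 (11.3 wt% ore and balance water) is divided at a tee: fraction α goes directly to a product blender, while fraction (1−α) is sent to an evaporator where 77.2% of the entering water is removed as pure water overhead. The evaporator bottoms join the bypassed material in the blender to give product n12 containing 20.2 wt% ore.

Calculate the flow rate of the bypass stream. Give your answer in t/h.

825.8 t/h

All 2316×0.113 = 261.71 t/h of ore reaches n12, so n12 = 261.71/0.202 = 1295.6 t/h and vapour = 1020.4 t/h.
The evaporator receives (1−α)·2316 of feed at 0.887 water and removes 0.772 of that water:
0.772×0.887×(1−α)×2316 = 1020.4
(1−α) = 1020.4/1585.9 = 0.6434;  α = 0.3566.
Bypass flow = 0.3566×2316 = 825.83 t/h.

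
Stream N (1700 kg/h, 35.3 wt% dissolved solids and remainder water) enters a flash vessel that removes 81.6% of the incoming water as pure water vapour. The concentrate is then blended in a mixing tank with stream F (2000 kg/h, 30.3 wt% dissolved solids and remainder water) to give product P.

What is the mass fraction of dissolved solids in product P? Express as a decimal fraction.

Vapour removed = 0.816×0.647×1700 = 897.52 kg/h; concentrate = 802.48 kg/h.
dissolved solids reaching the mixer = 600.1 (from concentrate) + 2000×0.303 = 1206.1 kg/h.
Product flow = 802.48 + 2000 = 2802.5 kg/h; dissolved solids fraction = 0.430.

0.430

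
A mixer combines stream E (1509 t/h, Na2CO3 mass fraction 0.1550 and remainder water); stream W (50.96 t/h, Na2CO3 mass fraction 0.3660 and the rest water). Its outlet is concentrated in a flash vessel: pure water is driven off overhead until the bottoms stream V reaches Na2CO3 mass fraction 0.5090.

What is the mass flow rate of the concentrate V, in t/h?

496.2 t/h

Na2CO3 entering = 1509×0.155 + 50.96×0.366 = 252.55 t/h.
All Na2CO3 reports to V, so V = 252.55/0.509 = 496.16 t/h.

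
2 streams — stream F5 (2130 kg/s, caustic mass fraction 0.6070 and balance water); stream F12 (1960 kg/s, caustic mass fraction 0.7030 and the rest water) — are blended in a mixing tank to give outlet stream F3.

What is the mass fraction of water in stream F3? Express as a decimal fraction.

Total flow out = 2130 + 1960 = 4090 kg/s.
water in = 2130×0.393 + 1960×0.297 = 1419.2 kg/s.
water mass fraction in F3 = 1419.2/4090 = 0.3470.

0.3470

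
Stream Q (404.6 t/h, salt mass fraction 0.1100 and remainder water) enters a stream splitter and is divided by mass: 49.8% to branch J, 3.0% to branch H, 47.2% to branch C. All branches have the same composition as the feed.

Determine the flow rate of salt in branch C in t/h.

21.01 t/h

Branch C total = 0.472×404.6 = 190.97 t/h.
salt in C = 0.110×190.97 = 21.007 t/h.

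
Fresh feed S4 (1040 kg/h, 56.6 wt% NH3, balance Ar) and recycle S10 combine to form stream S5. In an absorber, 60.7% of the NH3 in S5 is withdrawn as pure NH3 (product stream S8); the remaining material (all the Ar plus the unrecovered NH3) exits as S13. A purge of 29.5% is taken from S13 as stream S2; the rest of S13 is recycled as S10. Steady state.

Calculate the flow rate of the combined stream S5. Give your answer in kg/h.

2344 kg/h

Ar enters only via S4 and leaves only via the purge: 1040×0.434 = 0.295×(Ar in S13), and the absorber passes all Ar, so Ar in S5 = Ar in S13 = 1530 kg/h.
NH3 in S5: m_A = 1040×0.566 + (1−0.295)·(1−0.607)·m_A, so m_A = 588.64/0.7229 = 814.24 kg/h.
S5 = 814.24 + 1530 = 2344.3 kg/h.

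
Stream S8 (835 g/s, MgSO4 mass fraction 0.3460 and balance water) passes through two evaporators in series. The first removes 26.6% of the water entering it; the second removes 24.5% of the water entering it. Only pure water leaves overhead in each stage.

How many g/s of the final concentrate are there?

591.5 g/s

water in feed = 835×0.654 = 546.09 g/s.
After stage 1: water left = (1−0.266)×546.09 = 400.83; stream total = 689.74 g/s.
After stage 2: water left = (1−0.245)×400.83 = 302.63; final concentrate = 591.54 g/s.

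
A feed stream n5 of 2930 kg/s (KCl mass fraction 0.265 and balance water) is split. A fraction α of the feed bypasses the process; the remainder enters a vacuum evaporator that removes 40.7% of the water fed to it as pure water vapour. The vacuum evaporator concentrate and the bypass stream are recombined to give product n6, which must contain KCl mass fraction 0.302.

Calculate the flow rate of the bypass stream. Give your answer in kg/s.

1730 kg/s

All 2930×0.265 = 776.45 kg/s of KCl reaches n6, so n6 = 776.45/0.302 = 2571 kg/s and vapour = 358.97 kg/s.
The evaporator receives (1−α)·2930 of feed at 0.735 water and removes 0.407 of that water:
0.407×0.735×(1−α)×2930 = 358.97
(1−α) = 358.97/876.49 = 0.4096;  α = 0.5904.
Bypass flow = 0.5904×2930 = 1730 kg/s.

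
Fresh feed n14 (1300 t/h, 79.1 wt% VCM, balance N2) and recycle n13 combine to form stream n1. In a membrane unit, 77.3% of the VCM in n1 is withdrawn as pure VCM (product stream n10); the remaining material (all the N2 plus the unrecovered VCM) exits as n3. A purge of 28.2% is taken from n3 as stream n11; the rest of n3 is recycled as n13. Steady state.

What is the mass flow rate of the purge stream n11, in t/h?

350.3 t/h

N2 enters only via n14 and leaves only via the purge: 1300×0.209 = 0.282×(N2 in n3), and the membrane unit passes all N2, so N2 in n1 = N2 in n3 = 963.48 t/h.
VCM in n1: m_A = 1300×0.791 + (1−0.282)·(1−0.773)·m_A, so m_A = 1028.3/0.8370 = 1228.5 t/h.
n3 = (1−0.773)×1228.5 + 963.48 = 1242.4 t/h.
Purge n11 = 0.282×1242.4 = 350.34 t/h.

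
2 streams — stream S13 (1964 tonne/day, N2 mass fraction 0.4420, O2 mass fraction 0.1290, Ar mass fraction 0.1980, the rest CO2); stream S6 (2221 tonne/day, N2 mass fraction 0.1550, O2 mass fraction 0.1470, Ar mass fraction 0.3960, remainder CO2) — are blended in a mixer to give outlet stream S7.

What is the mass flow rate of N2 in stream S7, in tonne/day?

1212 tonne/day

N2 out = N2 in = 1964×0.442 + 2221×0.155 = 1212.3 tonne/day.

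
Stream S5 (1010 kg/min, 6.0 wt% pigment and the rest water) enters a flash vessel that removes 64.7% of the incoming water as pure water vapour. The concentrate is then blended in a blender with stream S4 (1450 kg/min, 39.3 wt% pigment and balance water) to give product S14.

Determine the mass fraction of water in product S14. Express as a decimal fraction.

0.6584

Vapour removed = 0.647×0.940×1010 = 614.26 kg/min; concentrate = 395.74 kg/min.
water reaching the mixer = 335.14 (from concentrate) + 1450×0.607 = 1215.3 kg/min.
Product flow = 395.74 + 1450 = 1845.7 kg/min; water fraction = 0.6584.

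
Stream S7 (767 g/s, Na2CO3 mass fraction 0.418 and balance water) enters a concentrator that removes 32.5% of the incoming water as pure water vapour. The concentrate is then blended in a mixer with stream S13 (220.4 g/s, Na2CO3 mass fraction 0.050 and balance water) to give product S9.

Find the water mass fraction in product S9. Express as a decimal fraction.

0.606

Vapour removed = 0.325×0.582×767 = 145.08 g/s; concentrate = 621.92 g/s.
water reaching the mixer = 301.32 (from concentrate) + 220.4×0.950 = 510.7 g/s.
Product flow = 621.92 + 220.4 = 842.32 g/s; water fraction = 0.606.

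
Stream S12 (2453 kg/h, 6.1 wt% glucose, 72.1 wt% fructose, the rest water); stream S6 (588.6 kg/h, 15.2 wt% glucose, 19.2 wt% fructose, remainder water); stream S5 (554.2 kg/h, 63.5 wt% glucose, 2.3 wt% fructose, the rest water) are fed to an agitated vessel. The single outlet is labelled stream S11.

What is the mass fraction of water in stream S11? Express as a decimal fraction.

0.309

Total flow out = 2453 + 588.6 + 554.2 = 3595.8 kg/h.
water in = 2453×0.218 + 588.6×0.656 + 554.2×0.342 = 1110.4 kg/h.
water mass fraction in S11 = 1110.4/3595.8 = 0.309.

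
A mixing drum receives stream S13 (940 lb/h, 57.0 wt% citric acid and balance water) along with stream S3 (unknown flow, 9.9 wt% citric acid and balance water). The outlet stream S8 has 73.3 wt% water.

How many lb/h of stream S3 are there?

Let S3 be the unknown flow. Total out = 940 + S3.
water balance: 404.2 + 0.901·S3 = 0.733·(940 + S3)
(0.901 − 0.733)·S3 = 0.733×940 − 404.2 = 284.82
S3 = 284.82 / 0.168 = 1695.4 lb/h

1695 lb/h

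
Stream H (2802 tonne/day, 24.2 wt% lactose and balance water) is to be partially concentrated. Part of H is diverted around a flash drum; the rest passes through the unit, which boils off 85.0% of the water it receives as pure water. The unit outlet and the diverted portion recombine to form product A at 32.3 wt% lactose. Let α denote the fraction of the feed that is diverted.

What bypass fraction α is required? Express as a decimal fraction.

All 2802×0.242 = 678.08 tonne/day of lactose reaches A, so A = 678.08/0.323 = 2099.3 tonne/day and vapour = 702.67 tonne/day.
The evaporator receives (1−α)·2802 of feed at 0.758 water and removes 0.850 of that water:
0.850×0.758×(1−α)×2802 = 702.67
(1−α) = 702.67/1805.3 = 0.3892;  α = 0.6108.

0.611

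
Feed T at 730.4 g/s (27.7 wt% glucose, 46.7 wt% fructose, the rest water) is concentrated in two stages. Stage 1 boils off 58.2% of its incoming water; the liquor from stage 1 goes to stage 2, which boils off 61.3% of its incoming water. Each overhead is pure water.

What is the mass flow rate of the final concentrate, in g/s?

573.7 g/s

water in feed = 730.4×0.256 = 186.98 g/s.
After stage 1: water left = (1−0.582)×186.98 = 78.159; stream total = 621.58 g/s.
After stage 2: water left = (1−0.613)×78.159 = 30.247; final concentrate = 573.66 g/s.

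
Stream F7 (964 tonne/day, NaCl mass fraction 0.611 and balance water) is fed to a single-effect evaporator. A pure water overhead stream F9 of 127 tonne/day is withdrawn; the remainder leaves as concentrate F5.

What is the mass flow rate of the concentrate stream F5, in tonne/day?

837 tonne/day

Concentrate = 964 − 127 = 837 tonne/day.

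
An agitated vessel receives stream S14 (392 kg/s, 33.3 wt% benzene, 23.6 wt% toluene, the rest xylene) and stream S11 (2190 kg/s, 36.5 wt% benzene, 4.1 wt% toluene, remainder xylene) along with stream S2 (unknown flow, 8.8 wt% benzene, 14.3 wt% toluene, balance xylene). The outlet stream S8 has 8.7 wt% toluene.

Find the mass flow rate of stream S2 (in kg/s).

Let S2 be the unknown flow. Total out = 2582 + S2.
toluene balance: 182.3 + 0.143·S2 = 0.087·(2582 + S2)
(0.143 − 0.087)·S2 = 0.087×2582 − 182.3 = 42.332
S2 = 42.332 / 0.056 = 755.93 kg/s

755.9 kg/s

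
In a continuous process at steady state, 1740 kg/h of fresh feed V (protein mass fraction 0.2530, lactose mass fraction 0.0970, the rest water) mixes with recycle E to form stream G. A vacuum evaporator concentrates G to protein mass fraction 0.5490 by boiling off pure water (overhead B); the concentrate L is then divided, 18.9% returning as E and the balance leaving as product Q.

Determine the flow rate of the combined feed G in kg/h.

Overall protein balance (none leaves overhead): protein in fresh feed = protein in product, i.e. 1740×0.253 = (1−0.189)·L·0.549.
L = 440.22/(0.549×0.811) = 988.73 kg/h.
Recycle E = 0.189×988.73 = 186.87 kg/h.
Combined feed G = 1740 + 186.87 = 1926.9 kg/h.

1927 kg/h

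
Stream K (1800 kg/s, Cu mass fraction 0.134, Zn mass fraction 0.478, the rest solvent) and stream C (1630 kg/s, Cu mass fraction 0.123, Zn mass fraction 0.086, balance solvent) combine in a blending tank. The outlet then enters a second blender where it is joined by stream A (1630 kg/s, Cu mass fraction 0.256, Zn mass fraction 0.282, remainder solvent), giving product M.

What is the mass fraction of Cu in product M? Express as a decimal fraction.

Overall, product flow = 5060 kg/s.
Cu in = 1800×0.134 + 1630×0.123 + 1630×0.256 = 858.97 kg/s.
Cu fraction in M = 0.170.

0.170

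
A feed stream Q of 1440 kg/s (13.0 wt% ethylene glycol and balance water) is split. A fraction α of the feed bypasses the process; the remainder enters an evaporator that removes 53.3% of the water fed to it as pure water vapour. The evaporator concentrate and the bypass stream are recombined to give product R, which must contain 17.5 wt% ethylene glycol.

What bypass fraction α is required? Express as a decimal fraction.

0.445

All 1440×0.130 = 187.2 kg/s of ethylene glycol reaches R, so R = 187.2/0.175 = 1069.7 kg/s and vapour = 370.29 kg/s.
The evaporator receives (1−α)·1440 of feed at 0.870 water and removes 0.533 of that water:
0.533×0.870×(1−α)×1440 = 370.29
(1−α) = 370.29/667.74 = 0.5545;  α = 0.4455.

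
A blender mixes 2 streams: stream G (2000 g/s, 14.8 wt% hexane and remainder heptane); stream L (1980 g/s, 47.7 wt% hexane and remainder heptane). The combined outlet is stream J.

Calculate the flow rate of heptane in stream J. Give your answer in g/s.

2740 g/s

heptane out = heptane in = 2000×0.852 + 1980×0.523 = 2739.5 g/s.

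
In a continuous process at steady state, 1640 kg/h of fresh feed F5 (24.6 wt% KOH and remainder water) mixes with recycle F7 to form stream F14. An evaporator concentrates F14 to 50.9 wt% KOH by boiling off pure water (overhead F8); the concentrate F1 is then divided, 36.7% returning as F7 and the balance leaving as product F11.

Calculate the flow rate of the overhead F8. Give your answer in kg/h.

847.4 kg/h

Overall KOH balance (none leaves overhead): KOH in fresh feed = KOH in product, i.e. 1640×0.246 = (1−0.367)·F1·0.509.
F1 = 403.44/(0.509×0.633) = 1252.2 kg/h.
Recycle F7 = 0.367×1252.2 = 459.54 kg/h.
Combined feed F14 = 1640 + 459.54 = 2099.5 kg/h.
Overhead F8 = F14 − F1 = 2099.5 − 1252.2 = 847.39 kg/h.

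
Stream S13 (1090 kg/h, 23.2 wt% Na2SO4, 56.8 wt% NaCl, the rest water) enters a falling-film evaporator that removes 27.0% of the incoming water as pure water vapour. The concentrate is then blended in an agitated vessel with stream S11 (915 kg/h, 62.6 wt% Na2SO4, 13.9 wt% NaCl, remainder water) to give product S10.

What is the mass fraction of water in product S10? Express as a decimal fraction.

0.1923

Vapour removed = 0.270×0.200×1090 = 58.86 kg/h; concentrate = 1031.1 kg/h.
water reaching the mixer = 159.14 (from concentrate) + 915×0.235 = 374.16 kg/h.
Product flow = 1031.1 + 915 = 1946.1 kg/h; water fraction = 0.1923.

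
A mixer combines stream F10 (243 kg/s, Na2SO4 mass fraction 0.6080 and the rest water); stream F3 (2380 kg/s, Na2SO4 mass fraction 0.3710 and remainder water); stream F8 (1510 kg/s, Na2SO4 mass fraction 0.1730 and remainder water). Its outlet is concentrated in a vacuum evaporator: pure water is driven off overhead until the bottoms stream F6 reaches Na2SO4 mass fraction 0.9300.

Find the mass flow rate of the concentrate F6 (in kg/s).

Na2SO4 entering = 243×0.608 + 2380×0.371 + 1510×0.173 = 1292 kg/s.
All Na2SO4 reports to F6, so F6 = 1292/0.930 = 1389.2 kg/s.

1389 kg/s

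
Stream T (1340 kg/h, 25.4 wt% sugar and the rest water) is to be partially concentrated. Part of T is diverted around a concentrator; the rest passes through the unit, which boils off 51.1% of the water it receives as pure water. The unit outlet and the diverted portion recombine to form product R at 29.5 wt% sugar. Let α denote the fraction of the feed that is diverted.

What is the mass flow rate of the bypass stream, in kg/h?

All 1340×0.254 = 340.36 kg/h of sugar reaches R, so R = 340.36/0.295 = 1153.8 kg/h and vapour = 186.24 kg/h.
The evaporator receives (1−α)·1340 of feed at 0.746 water and removes 0.511 of that water:
0.511×0.746×(1−α)×1340 = 186.24
(1−α) = 186.24/510.82 = 0.3646;  α = 0.6354.
Bypass flow = 0.6354×1340 = 851.45 kg/h.

851.5 kg/h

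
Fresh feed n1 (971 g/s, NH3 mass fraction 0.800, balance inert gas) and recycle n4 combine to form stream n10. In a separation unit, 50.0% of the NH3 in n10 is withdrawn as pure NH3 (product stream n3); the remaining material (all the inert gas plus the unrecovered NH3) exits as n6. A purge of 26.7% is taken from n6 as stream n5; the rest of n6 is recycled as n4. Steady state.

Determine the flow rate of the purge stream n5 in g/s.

357.9 g/s

inert gas enters only via n1 and leaves only via the purge: 971×0.200 = 0.267×(inert gas in n6), and the separation unit passes all inert gas, so inert gas in n10 = inert gas in n6 = 727.34 g/s.
NH3 in n10: m_A = 971×0.800 + (1−0.267)·(1−0.500)·m_A, so m_A = 776.8/0.6335 = 1226.2 g/s.
n6 = (1−0.500)×1226.2 + 727.34 = 1340.4 g/s.
Purge n5 = 0.267×1340.4 = 357.9 g/s.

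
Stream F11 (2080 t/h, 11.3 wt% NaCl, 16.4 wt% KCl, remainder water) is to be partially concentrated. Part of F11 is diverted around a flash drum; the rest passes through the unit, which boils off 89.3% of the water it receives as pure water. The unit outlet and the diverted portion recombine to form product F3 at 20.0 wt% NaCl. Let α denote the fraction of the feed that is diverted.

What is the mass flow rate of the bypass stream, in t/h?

678.6 t/h

All 2080×0.113 = 235.04 t/h of NaCl reaches F3, so F3 = 235.04/0.200 = 1175.2 t/h and vapour = 904.8 t/h.
The evaporator receives (1−α)·2080 of feed at 0.723 water and removes 0.893 of that water:
0.893×0.723×(1−α)×2080 = 904.8
(1−α) = 904.8/1342.9 = 0.6738;  α = 0.3262.
Bypass flow = 0.3262×2080 = 678.6 t/h.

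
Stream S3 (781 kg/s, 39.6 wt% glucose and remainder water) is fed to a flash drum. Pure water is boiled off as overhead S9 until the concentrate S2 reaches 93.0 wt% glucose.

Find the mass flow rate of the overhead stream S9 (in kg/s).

glucose is conserved: 781×0.396 = 309.28 kg/s all reports to the concentrate.
Concentrate = 309.28/(target fraction) = 332.55 kg/s.
Overhead = 781 − 332.55 = 448.45 kg/s.

448.4 kg/s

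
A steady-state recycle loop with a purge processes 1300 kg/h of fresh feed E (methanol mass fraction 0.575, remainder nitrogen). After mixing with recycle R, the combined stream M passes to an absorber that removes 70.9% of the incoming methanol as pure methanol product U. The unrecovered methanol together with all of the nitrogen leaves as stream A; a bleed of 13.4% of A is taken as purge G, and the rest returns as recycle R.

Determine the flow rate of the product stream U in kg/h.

methanol in M: m_A = 1300×0.575 + (1−0.134)·(1−0.709)·m_A, so m_A = 747.5/0.7480 = 999.34 kg/h.
Product U = 0.709×999.34 = 708.53 kg/h.

708.5 kg/h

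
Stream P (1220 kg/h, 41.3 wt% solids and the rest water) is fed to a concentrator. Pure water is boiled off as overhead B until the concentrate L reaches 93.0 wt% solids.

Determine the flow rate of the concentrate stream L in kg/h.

solids is conserved: 1220×0.413 = 503.86 kg/h all reports to the concentrate.
Concentrate = 503.86/(target fraction) = 541.78 kg/h.

541.8 kg/h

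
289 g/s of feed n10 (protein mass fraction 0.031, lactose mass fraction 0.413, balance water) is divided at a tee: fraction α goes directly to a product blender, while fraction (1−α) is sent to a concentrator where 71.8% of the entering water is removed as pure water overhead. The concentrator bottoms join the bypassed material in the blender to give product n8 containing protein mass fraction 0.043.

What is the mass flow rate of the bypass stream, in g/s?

86.97 g/s

All 289×0.031 = 8.959 g/s of protein reaches n8, so n8 = 8.959/0.043 = 208.35 g/s and vapour = 80.651 g/s.
The evaporator receives (1−α)·289 of feed at 0.556 water and removes 0.718 of that water:
0.718×0.556×(1−α)×289 = 80.651
(1−α) = 80.651/115.37 = 0.6991;  α = 0.3009.
Bypass flow = 0.3009×289 = 86.972 g/s.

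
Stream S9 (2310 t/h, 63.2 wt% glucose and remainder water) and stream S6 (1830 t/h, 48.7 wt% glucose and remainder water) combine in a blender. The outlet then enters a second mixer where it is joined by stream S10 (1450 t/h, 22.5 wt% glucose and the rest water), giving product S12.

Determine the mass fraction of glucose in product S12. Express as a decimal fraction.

Overall, product flow = 5590 t/h.
glucose in = 2310×0.632 + 1830×0.487 + 1450×0.225 = 2677.4 t/h.
glucose fraction in S12 = 0.479.

0.479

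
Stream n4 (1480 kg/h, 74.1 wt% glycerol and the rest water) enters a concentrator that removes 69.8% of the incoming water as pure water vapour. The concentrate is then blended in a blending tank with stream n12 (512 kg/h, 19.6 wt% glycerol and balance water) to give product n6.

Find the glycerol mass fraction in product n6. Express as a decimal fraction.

0.694

Vapour removed = 0.698×0.259×1480 = 267.56 kg/h; concentrate = 1212.4 kg/h.
glycerol reaching the mixer = 1096.7 (from concentrate) + 512×0.196 = 1197 kg/h.
Product flow = 1212.4 + 512 = 1724.4 kg/h; glycerol fraction = 0.694.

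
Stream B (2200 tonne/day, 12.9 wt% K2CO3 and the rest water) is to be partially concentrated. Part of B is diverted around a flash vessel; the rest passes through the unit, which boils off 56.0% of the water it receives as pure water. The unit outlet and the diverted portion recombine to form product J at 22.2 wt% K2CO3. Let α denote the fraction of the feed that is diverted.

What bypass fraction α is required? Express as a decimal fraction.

0.141

All 2200×0.129 = 283.8 tonne/day of K2CO3 reaches J, so J = 283.8/0.222 = 1278.4 tonne/day and vapour = 921.62 tonne/day.
The evaporator receives (1−α)·2200 of feed at 0.871 water and removes 0.560 of that water:
0.560×0.871×(1−α)×2200 = 921.62
(1−α) = 921.62/1073.1 = 0.8589;  α = 0.1411.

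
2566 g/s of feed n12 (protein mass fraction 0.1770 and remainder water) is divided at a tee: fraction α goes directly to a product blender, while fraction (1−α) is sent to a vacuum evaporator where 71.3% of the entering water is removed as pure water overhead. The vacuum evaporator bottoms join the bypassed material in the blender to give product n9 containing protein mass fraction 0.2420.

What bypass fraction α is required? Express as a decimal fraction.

0.542

All 2566×0.177 = 454.18 g/s of protein reaches n9, so n9 = 454.18/0.242 = 1876.8 g/s and vapour = 689.21 g/s.
The evaporator receives (1−α)·2566 of feed at 0.823 water and removes 0.713 of that water:
0.713×0.823×(1−α)×2566 = 689.21
(1−α) = 689.21/1505.7 = 0.4577;  α = 0.5423.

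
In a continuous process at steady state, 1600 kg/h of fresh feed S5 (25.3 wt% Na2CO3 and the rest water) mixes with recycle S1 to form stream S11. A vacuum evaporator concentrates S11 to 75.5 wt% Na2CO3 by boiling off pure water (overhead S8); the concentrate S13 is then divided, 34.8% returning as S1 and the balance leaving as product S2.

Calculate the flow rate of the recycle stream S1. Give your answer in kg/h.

Overall Na2CO3 balance (none leaves overhead): Na2CO3 in fresh feed = Na2CO3 in product, i.e. 1600×0.253 = (1−0.348)·S13·0.755.
S13 = 404.8/(0.755×0.652) = 822.33 kg/h.
Recycle S1 = 0.348×822.33 = 286.17 kg/h.

286.2 kg/h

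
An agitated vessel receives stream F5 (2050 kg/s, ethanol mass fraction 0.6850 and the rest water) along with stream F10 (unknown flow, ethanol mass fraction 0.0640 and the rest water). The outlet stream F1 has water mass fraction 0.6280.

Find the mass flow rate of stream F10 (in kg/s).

2083 kg/s

Let F10 be the unknown flow. Total out = 2050 + F10.
water balance: 645.75 + 0.936·F10 = 0.628·(2050 + F10)
(0.936 − 0.628)·F10 = 0.628×2050 − 645.75 = 641.65
F10 = 641.65 / 0.308 = 2083.3 kg/s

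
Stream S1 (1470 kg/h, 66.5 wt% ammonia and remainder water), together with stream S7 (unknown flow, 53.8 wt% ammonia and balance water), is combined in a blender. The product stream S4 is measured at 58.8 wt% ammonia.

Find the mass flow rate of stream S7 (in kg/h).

Let S7 be the unknown flow. Total out = 1470 + S7.
ammonia balance: 977.55 + 0.538·S7 = 0.588·(1470 + S7)
(0.538 − 0.588)·S7 = 0.588×1470 − 977.55 = -113.19
S7 = -113.19 / -0.050 = 2263.8 kg/h

2264 kg/h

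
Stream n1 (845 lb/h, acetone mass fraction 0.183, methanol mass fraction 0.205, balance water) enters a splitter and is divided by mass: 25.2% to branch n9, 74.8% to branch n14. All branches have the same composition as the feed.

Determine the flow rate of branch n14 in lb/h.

632.1 lb/h

Branch n14 flow = 0.748×845 = 632.06 lb/h.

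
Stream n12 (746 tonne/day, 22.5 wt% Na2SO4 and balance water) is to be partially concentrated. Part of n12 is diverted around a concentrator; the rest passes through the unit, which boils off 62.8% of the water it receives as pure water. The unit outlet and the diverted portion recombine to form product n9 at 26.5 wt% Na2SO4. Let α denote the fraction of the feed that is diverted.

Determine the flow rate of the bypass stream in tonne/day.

All 746×0.225 = 167.85 tonne/day of Na2SO4 reaches n9, so n9 = 167.85/0.265 = 633.4 tonne/day and vapour = 112.6 tonne/day.
The evaporator receives (1−α)·746 of feed at 0.775 water and removes 0.628 of that water:
0.628×0.775×(1−α)×746 = 112.6
(1−α) = 112.6/363.08 = 0.3101;  α = 0.6899.
Bypass flow = 0.6899×746 = 514.64 tonne/day.

514.6 tonne/day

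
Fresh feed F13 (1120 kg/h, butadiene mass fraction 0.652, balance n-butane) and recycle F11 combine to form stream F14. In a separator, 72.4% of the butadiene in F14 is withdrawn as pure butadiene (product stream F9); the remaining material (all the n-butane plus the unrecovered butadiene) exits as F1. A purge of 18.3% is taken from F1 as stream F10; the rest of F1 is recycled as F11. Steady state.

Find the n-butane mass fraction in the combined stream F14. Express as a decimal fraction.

0.693

n-butane enters only via F13 and leaves only via the purge: 1120×0.348 = 0.183×(n-butane in F1), and the separator passes all n-butane, so n-butane in F14 = n-butane in F1 = 2129.8 kg/h.
butadiene in F14: m_A = 1120×0.652 + (1−0.183)·(1−0.724)·m_A, so m_A = 730.24/0.7745 = 942.84 kg/h.
F14 = 942.84 + 2129.8 = 3072.7 kg/h.
n-butane fraction in F14 = 2129.8/3072.7 = 0.693.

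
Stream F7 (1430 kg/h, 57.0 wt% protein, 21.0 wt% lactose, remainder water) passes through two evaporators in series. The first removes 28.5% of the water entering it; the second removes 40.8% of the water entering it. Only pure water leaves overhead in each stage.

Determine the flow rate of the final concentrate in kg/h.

water in feed = 1430×0.220 = 314.6 kg/h.
After stage 1: water left = (1−0.285)×314.6 = 224.94; stream total = 1340.3 kg/h.
After stage 2: water left = (1−0.408)×224.94 = 133.16; final concentrate = 1248.6 kg/h.

1249 kg/h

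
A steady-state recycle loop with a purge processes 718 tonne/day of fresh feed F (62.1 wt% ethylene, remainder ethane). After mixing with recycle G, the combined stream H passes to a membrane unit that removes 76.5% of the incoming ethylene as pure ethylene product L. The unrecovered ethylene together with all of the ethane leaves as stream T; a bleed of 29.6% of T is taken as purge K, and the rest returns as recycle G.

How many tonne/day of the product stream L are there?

408.7 tonne/day

ethylene in H: m_A = 718×0.621 + (1−0.296)·(1−0.765)·m_A, so m_A = 445.88/0.8346 = 534.27 tonne/day.
Product L = 0.765×534.27 = 408.71 tonne/day.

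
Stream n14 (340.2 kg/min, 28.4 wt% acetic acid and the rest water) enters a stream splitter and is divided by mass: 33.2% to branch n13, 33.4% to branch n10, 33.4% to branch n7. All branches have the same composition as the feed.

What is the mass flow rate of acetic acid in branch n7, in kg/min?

Branch n7 total = 0.334×340.2 = 113.63 kg/min.
acetic acid in n7 = 0.284×113.63 = 32.27 kg/min.

32.27 kg/min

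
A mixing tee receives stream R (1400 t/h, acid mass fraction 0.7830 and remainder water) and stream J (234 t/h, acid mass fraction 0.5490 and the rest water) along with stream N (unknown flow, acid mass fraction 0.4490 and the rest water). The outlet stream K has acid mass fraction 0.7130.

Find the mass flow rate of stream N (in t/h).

Let N be the unknown flow. Total out = 1634 + N.
acid balance: 1224.7 + 0.449·N = 0.713·(1634 + N)
(0.449 − 0.713)·N = 0.713×1634 − 1224.7 = -59.624
N = -59.624 / -0.264 = 225.85 t/h

225.8 t/h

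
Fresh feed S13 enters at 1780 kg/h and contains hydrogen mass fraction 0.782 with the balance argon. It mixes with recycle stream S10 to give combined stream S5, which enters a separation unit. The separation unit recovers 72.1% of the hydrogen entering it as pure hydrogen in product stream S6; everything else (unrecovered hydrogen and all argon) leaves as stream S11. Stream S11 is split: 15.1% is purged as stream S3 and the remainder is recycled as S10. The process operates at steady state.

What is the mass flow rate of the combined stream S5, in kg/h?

argon enters only via S13 and leaves only via the purge: 1780×0.218 = 0.151×(argon in S11), and the separation unit passes all argon, so argon in S5 = argon in S11 = 2569.8 kg/h.
hydrogen in S5: m_A = 1780×0.782 + (1−0.151)·(1−0.721)·m_A, so m_A = 1392/0.7631 = 1824 kg/h.
S5 = 1824 + 2569.8 = 4393.8 kg/h.

4394 kg/h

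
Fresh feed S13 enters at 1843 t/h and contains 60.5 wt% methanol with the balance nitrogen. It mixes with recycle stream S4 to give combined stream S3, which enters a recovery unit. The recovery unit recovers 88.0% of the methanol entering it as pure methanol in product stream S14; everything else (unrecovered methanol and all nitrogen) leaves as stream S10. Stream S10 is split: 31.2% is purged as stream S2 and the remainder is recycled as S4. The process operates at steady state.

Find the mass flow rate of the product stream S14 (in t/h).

methanol in S3: m_A = 1843×0.605 + (1−0.312)·(1−0.880)·m_A, so m_A = 1115/0.9174 = 1215.4 t/h.
Product S14 = 0.880×1215.4 = 1069.5 t/h.

1070 t/h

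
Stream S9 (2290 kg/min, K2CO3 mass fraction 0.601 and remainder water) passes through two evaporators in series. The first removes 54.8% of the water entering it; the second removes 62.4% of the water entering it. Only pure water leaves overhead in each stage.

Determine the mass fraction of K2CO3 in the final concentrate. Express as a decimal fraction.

0.899

water in feed = 2290×0.399 = 913.71 kg/min.
After stage 1: water left = (1−0.548)×913.71 = 413; stream total = 1789.3 kg/min.
After stage 2: water left = (1−0.624)×413 = 155.29; final concentrate = 1531.6 kg/min.
K2CO3 fraction = 1376.3/1531.6 = 0.899.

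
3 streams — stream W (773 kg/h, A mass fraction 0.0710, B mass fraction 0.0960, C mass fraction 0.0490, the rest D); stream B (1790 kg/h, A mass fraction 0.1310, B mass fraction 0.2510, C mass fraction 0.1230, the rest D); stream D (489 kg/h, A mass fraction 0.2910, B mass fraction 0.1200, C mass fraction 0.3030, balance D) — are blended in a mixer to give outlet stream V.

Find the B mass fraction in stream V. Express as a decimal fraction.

Total flow out = 773 + 1790 + 489 = 3052 kg/h.
B in = 773×0.096 + 1790×0.251 + 489×0.120 = 582.18 kg/h.
B mass fraction in V = 582.18/3052 = 0.1908.

0.1908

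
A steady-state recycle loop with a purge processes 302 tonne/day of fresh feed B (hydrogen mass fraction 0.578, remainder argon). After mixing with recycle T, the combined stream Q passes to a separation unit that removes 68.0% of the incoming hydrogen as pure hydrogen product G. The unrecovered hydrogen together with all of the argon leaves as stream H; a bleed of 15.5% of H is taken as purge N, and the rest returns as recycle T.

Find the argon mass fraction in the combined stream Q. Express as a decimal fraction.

argon enters only via B and leaves only via the purge: 302×0.422 = 0.155×(argon in H), and the separation unit passes all argon, so argon in Q = argon in H = 822.22 tonne/day.
hydrogen in Q: m_A = 302×0.578 + (1−0.155)·(1−0.680)·m_A, so m_A = 174.56/0.7296 = 239.25 tonne/day.
Q = 239.25 + 822.22 = 1061.5 tonne/day.
argon fraction in Q = 822.22/1061.5 = 0.775.

0.775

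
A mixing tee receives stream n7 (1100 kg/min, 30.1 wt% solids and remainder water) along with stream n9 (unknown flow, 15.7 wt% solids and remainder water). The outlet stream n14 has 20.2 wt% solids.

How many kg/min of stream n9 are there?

2420 kg/min

Let n9 be the unknown flow. Total out = 1100 + n9.
solids balance: 331.1 + 0.157·n9 = 0.202·(1100 + n9)
(0.157 − 0.202)·n9 = 0.202×1100 − 331.1 = -108.9
n9 = -108.9 / -0.045 = 2420 kg/min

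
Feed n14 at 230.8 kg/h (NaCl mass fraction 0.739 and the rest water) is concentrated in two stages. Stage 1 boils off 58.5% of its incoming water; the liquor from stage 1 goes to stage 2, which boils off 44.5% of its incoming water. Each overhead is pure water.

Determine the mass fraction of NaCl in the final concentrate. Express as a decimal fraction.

0.925

water in feed = 230.8×0.261 = 60.239 kg/h.
After stage 1: water left = (1−0.585)×60.239 = 24.999; stream total = 195.56 kg/h.
After stage 2: water left = (1−0.445)×24.999 = 13.875; final concentrate = 184.44 kg/h.
NaCl fraction = 170.56/184.44 = 0.925.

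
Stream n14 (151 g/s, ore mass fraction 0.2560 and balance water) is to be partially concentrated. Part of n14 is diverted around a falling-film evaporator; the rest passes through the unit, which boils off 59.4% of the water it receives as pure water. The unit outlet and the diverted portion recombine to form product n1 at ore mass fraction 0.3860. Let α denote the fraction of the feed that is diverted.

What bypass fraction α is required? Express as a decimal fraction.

0.238

All 151×0.256 = 38.656 g/s of ore reaches n1, so n1 = 38.656/0.386 = 100.15 g/s and vapour = 50.855 g/s.
The evaporator receives (1−α)·151 of feed at 0.744 water and removes 0.594 of that water:
0.594×0.744×(1−α)×151 = 50.855
(1−α) = 50.855/66.732 = 0.7621;  α = 0.2379.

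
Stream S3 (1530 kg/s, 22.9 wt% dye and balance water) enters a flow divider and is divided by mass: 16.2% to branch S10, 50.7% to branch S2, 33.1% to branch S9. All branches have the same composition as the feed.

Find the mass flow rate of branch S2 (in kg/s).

775.7 kg/s

Branch S2 flow = 0.507×1530 = 775.71 kg/s.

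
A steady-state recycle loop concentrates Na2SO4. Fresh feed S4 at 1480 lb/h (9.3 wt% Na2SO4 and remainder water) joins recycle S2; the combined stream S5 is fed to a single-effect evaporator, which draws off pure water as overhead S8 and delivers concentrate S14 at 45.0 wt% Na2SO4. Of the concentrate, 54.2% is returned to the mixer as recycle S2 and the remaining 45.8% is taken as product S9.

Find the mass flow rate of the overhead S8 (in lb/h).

1174 lb/h

Overall Na2SO4 balance (none leaves overhead): Na2SO4 in fresh feed = Na2SO4 in product, i.e. 1480×0.093 = (1−0.542)·S14·0.450.
S14 = 137.64/(0.450×0.458) = 667.83 lb/h.
Recycle S2 = 0.542×667.83 = 361.96 lb/h.
Combined feed S5 = 1480 + 361.96 = 1842 lb/h.
Overhead S8 = S5 − S14 = 1842 − 667.83 = 1174.1 lb/h.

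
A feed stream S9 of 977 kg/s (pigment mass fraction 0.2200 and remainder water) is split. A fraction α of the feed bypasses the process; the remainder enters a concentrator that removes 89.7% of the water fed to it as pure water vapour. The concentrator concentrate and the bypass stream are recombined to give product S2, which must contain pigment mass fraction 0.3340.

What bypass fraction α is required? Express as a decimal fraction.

All 977×0.220 = 214.94 kg/s of pigment reaches S2, so S2 = 214.94/0.334 = 643.53 kg/s and vapour = 333.47 kg/s.
The evaporator receives (1−α)·977 of feed at 0.780 water and removes 0.897 of that water:
0.897×0.780×(1−α)×977 = 333.47
(1−α) = 333.47/683.57 = 0.4878;  α = 0.5122.

0.512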